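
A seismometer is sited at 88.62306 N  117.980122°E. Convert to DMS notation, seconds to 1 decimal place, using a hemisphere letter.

88°37′23.0″ N, 117°58′48.4″ E

Lat: 0.623060° → 37.38360′; 0.38360 × 60 = 23.016″
Lon: 0.980122° → 58.80732′; 0.80732 × 60 = 48.439″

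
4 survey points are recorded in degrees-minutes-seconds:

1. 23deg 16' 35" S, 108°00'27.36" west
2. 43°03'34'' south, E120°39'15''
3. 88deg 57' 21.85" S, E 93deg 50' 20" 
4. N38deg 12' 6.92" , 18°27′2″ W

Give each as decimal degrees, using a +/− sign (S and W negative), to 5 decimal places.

Point 1:
  Lat: 23 + 16/60 + 35/3600 = 23.276389
  S → negative
  Lon: 0′ + 27.36″ = 0.45600′; 108 + 0.45600/60 = 108.007600
  W ⇒ negate
Point 2:
  Latitude: 3′ + 34″ = 3.56667′; 43 + 3.56667/60 = 43.059444
  hemisphere S, so the sign is −
  λ: 120° + 39/60 + 15/3600 = 120 + 0.650000 + 0.004167 = 120.654167
  E → positive
Point 3:
  Latitude: 88° + 57/60 + 21.85/3600 = 88 + 0.950000 + 0.006069 = 88.956069
  S → negative
  λ: 93 + 50/60 + 20/3600 = 93.838889
  E ⇒ keep positive
Point 4:
  Latitude: 38 + 12/60 + 6.92/3600 = 38.201922
  N → positive
  Lon: 18 + 27/60 + 2/3600 = 18.450556
  hemisphere W, so the sign is −

1. -23.27639, -108.00760
2. -43.05944, 120.65417
3. -88.95607, 93.83889
4. 38.20192, -18.45056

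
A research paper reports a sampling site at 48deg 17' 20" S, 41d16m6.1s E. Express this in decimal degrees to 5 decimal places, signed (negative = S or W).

φ: 48° + 17/60 + 20/3600 = 48 + 0.283333 + 0.005556 = 48.288889
S ⇒ negate
Longitude: 16′ + 6.1″ = 16.10167′; 41 + 16.10167/60 = 41.268361
E → positive

-48.28889, 41.26836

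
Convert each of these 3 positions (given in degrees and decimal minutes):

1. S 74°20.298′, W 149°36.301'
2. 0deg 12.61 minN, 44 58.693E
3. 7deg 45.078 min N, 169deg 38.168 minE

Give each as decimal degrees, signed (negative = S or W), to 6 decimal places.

1. -74.338300, -149.605017
2. 0.210167, 44.978217
3. 7.751300, 169.636133

Point 1:
  φ: 74 + 20.298/60 = 74.3383000
  S → negative
  Lon: 36.301′ = 0.605017°; total 149.6050167
  hemisphere W, so the sign is −
Point 2:
  Lat: 0 + 12.61/60 = 0.2101667
  N → positive
  λ: 58.693′ = 0.978217°; total 44.9782167
  E ⇒ keep positive
Point 3:
  φ: 7 + 45.078/60 = 7.7513000
  N ⇒ keep positive
  Lon: 38.168′ = 0.636133°; total 169.6361333
  E → positive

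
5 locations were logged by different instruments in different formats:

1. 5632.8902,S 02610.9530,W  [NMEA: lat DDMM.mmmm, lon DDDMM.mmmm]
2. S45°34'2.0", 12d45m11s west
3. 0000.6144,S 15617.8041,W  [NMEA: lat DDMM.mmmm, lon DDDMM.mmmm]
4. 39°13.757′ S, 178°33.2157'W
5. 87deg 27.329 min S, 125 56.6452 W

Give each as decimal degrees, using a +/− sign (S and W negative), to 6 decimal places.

1. -56.548170, -26.182550
2. -45.567222, -12.753056
3. -0.010240, -156.296735
4. -39.229283, -178.553595
5. -87.455483, -125.944087

Point 1:
  φ: degrees = first 2 digits = 56, minutes = 32.8902; 56 + 32.8902/60 = 56.5481700
  hemisphere S, so the sign is −
  Longitude: split at 3 digits → 026° and 10.953′; 26 + 10.953/60 = 26.1825500
  W ⇒ negate
Point 2:
  φ: 45 + 34/60 + 2/3600 = 45.5672222
  hemisphere S, so the sign is −
  Longitude: 12° + 45/60 + 11/3600 = 12 + 0.750000 + 0.003056 = 12.7530556
  hemisphere W, so the sign is −
Point 3:
  φ: degrees = first 2 digits = 0, minutes = 0.6144; 0 + 0.6144/60 = 0.0102400
  S ⇒ negate
  Lon: degrees = first 3 digits = 156, minutes = 17.8041; 156 + 17.8041/60 = 156.2967350
  hemisphere W, so the sign is −
Point 4:
  φ: 39 + 13.757/60 = 39.2292833
  S ⇒ negate
  Longitude: 33.2157′ = 0.553595°; total 178.5535950
  W ⇒ negate
Point 5:
  Lat: 27.329′ = 0.455483°; total 87.4554833
  hemisphere S, so the sign is −
  Lon: 125 + 56.6452/60 = 125.9440867
  W ⇒ negate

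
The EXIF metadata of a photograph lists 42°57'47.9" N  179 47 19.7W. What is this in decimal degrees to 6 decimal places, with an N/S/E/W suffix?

42.963306° N, 179.788806° W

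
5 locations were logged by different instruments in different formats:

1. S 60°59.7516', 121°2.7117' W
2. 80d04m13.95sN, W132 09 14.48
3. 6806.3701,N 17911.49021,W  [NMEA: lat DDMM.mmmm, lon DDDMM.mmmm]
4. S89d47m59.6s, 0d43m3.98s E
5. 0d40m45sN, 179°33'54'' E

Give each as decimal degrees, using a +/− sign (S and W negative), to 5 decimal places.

Point 1:
  φ: 59.7516′ = 0.995860°; total 60.995860
  S ⇒ negate
  Lon: 2.7117′ = 0.045195°; total 121.045195
  W → negative
Point 2:
  φ: 80 + 4/60 + 13.95/3600 = 80.070542
  N ⇒ keep positive
  Lon: 9′ + 14.48″ = 9.24133′; 132 + 9.24133/60 = 132.154022
  W → negative
Point 3:
  Latitude: split at 2 digits → 68° and 6.3701′; 68 + 6.3701/60 = 68.106168
  N → positive
  Lon: split at 3 digits → 179° and 11.49021′; 179 + 11.49021/60 = 179.191504
  W → negative
Point 4:
  Latitude: 47′ + 59.6″ = 47.99333′; 89 + 47.99333/60 = 89.799889
  hemisphere S, so the sign is −
  Longitude: 43′ + 3.98″ = 43.06633′; 0 + 43.06633/60 = 0.717772
  E ⇒ keep positive
Point 5:
  Lat: 0 + 40/60 + 45/3600 = 0.679167
  N ⇒ keep positive
  Longitude: 33′ + 54″ = 33.90000′; 179 + 33.90000/60 = 179.565000
  E → positive

1. -60.99586, -121.04520
2. 80.07054, -132.15402
3. 68.10617, -179.19150
4. -89.79989, 0.71777
5. 0.67917, 179.56500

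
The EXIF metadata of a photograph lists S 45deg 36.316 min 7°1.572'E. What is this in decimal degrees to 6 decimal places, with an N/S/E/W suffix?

45.605267° S, 7.026200° E

Latitude: 45 + 36.316/60 = 45.6052667
Longitude: 7 + 1.572/60 = 7.0262000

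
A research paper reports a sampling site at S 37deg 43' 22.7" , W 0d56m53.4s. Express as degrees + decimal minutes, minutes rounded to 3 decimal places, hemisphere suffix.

37° 43.378′ S, 0° 56.890′ W

φ: seconds/60 = 0.37833; minutes = 43 + 0.37833 = 43.37833
Longitude: seconds/60 = 0.89000; minutes = 56 + 0.89000 = 56.89000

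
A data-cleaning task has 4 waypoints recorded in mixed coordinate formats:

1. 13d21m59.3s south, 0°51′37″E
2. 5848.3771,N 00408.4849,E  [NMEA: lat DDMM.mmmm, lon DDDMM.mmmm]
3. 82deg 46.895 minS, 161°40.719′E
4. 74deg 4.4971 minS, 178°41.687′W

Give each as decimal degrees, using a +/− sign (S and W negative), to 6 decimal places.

1. -13.366472, 0.860278
2. 58.806285, 4.141415
3. -82.781583, 161.678650
4. -74.074952, -178.694783

Point 1:
  Lat: 13 + 21/60 + 59.3/3600 = 13.3664722
  S → negative
  Longitude: 0° + 51/60 + 37/3600 = 0 + 0.850000 + 0.010278 = 0.8602778
  E ⇒ keep positive
Point 2:
  φ: split at 2 digits → 58° and 48.3771′; 58 + 48.3771/60 = 58.8062850
  N → positive
  Longitude: degrees = first 3 digits = 4, minutes = 8.4849; 4 + 8.4849/60 = 4.1414150
  E ⇒ keep positive
Point 3:
  φ: 46.895′ = 0.781583°; total 82.7815833
  S → negative
  Lon: 161 + 40.719/60 = 161.6786500
  E → positive
Point 4:
  φ: 4.4971′ = 0.074952°; total 74.0749517
  S ⇒ negate
  Lon: 41.687′ = 0.694783°; total 178.6947833
  W ⇒ negate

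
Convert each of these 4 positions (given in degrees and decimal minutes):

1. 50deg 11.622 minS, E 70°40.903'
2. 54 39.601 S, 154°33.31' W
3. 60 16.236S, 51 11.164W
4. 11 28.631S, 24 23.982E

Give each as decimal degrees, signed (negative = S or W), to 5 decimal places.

Point 1:
  φ: 11.622′ = 0.193700°; total 50.193700
  S → negative
  Longitude: 40.903′ = 0.681717°; total 70.681717
  E ⇒ keep positive
Point 2:
  φ: 39.601′ = 0.660017°; total 54.660017
  hemisphere S, so the sign is −
  λ: 33.31′ = 0.555167°; total 154.555167
  W ⇒ negate
Point 3:
  Lat: 16.236′ = 0.270600°; total 60.270600
  S ⇒ negate
  λ: 11.164′ = 0.186067°; total 51.186067
  hemisphere W, so the sign is −
Point 4:
  Lat: 11 + 28.631/60 = 11.477183
  S → negative
  λ: 23.982′ = 0.399700°; total 24.399700
  E → positive

1. -50.19370, 70.68172
2. -54.66002, -154.55517
3. -60.27060, -51.18607
4. -11.47718, 24.39970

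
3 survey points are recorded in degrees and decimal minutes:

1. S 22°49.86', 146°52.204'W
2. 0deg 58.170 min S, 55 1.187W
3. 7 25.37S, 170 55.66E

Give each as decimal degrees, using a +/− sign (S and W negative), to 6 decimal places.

1. -22.831000, -146.870067
2. -0.969500, -55.019783
3. -7.422833, 170.927667

Point 1:
  φ: 22 + 49.86/60 = 22.8310000
  hemisphere S, so the sign is −
  Lon: 52.204′ = 0.870067°; total 146.8700667
  W → negative
Point 2:
  Lat: 58.17′ = 0.969500°; total 0.9695000
  S ⇒ negate
  Longitude: 1.187′ = 0.019783°; total 55.0197833
  hemisphere W, so the sign is −
Point 3:
  φ: 7 + 25.37/60 = 7.4228333
  S → negative
  λ: 170 + 55.66/60 = 170.9276667
  E → positive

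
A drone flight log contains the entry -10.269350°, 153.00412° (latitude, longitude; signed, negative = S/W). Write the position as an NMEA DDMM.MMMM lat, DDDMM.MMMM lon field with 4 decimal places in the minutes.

Latitude is negative → S; |value| = 10.269350
φ: minutes = (10.269350 − 10) × 60 = 16.161000
Lon: minutes = (153.004120 − 153) × 60 = 0.247200

1016.1610,S / 15300.2472,E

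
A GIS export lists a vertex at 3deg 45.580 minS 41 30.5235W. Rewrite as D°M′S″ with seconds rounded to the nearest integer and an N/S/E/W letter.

Lat: 45.58000′ → 45′ and 0.58000 × 60 = 34.80″
Lon: fractional minutes 0.52350 × 60 = 31.41″

3°45′35″ S, 41°30′31″ W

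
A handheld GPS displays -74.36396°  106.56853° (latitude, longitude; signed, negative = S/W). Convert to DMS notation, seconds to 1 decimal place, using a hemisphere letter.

Latitude is negative → S; |value| = 74.363960
Latitude: 0.363960 × 60 = 21.83760′ → 21′, remainder × 60 = 50.256″
λ: 0.568530° → 34.11180′; 0.11180 × 60 = 6.708″

74°21′50.3″ S, 106°34′6.7″ E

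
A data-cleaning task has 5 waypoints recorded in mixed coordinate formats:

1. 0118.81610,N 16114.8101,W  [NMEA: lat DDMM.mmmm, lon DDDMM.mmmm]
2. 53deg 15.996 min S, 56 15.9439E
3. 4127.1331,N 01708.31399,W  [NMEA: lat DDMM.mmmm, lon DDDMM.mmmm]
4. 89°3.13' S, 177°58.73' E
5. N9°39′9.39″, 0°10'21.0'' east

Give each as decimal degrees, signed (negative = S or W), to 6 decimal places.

Point 1:
  φ: split at 2 digits → 01° and 18.8161′; 1 + 18.8161/60 = 1.3136017
  N ⇒ keep positive
  Lon: degrees = first 3 digits = 161, minutes = 14.8101; 161 + 14.8101/60 = 161.2468350
  W ⇒ negate
Point 2:
  Lat: 15.996′ = 0.266600°; total 53.2666000
  S ⇒ negate
  λ: 15.9439′ = 0.265732°; total 56.2657317
  E → positive
Point 3:
  φ: split at 2 digits → 41° and 27.1331′; 41 + 27.1331/60 = 41.4522183
  N ⇒ keep positive
  Longitude: degrees = first 3 digits = 17, minutes = 8.31399; 17 + 8.31399/60 = 17.1385665
  hemisphere W, so the sign is −
Point 4:
  φ: 89 + 3.13/60 = 89.0521667
  hemisphere S, so the sign is −
  Lon: 177 + 58.73/60 = 177.9788333
  E → positive
Point 5:
  φ: 9° + 39/60 + 9.39/3600 = 9 + 0.650000 + 0.002608 = 9.6526083
  N ⇒ keep positive
  Longitude: 0° + 10/60 + 21/3600 = 0 + 0.166667 + 0.005833 = 0.1725000
  E ⇒ keep positive

1. 1.313602, -161.246835
2. -53.266600, 56.265732
3. 41.452218, -17.138567
4. -89.052167, 177.978833
5. 9.652608, 0.172500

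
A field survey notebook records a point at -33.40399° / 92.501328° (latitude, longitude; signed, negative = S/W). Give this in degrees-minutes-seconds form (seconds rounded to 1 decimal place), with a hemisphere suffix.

33°24′14.4″ S, 92°30′4.8″ E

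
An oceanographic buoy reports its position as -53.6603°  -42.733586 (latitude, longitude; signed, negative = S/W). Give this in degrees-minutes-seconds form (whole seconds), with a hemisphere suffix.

Latitude is negative → S; |value| = 53.660300
Lat: 0.660300° → 39.61800′; 0.61800 × 60 = 37.08″
Longitude is negative → W; |value| = 42.733586
Longitude: 0.733586 × 60 = 44.01516′ → 44′, remainder × 60 = 0.91″

53°39′37″ S, 42°44′1″ W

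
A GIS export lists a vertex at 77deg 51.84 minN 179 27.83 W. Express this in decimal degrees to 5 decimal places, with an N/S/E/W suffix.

Latitude: 77 + 51.84/60 = 77.864000
Longitude: 27.83′ = 0.463833°; total 179.463833

77.86400° N, 179.46383° W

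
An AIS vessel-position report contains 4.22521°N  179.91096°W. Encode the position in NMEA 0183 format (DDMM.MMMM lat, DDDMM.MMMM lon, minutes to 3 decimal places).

0413.513,N / 17954.658,W

φ: fractional part 0.225210 → 13.51260 minutes
Longitude: minutes = (179.910960 − 179) × 60 = 54.65760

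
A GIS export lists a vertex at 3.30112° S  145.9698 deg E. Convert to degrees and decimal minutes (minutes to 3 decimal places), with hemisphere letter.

Lat: fractional part 0.301120 → 18.06720 minutes
λ: 145° + 0.969800 × 60 = 145° 58.18800′

3° 18.067′ S, 145° 58.188′ E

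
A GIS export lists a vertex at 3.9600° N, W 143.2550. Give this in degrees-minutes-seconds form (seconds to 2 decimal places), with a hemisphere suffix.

3°57′36.00″ N, 143°15′18.00″ W

Latitude: 0.960000 × 60 = 57.60000′ → 57′, remainder × 60 = 36.0000″
Longitude: 0.255000 × 60 = 15.30000′ → 15′, remainder × 60 = 18.0000″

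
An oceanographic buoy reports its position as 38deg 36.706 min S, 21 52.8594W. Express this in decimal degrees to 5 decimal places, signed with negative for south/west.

Latitude: 36.706′ = 0.611767°; total 38.611767
S → negative
Longitude: 21 + 52.8594/60 = 21.880990
W ⇒ negate

-38.61177, -21.88099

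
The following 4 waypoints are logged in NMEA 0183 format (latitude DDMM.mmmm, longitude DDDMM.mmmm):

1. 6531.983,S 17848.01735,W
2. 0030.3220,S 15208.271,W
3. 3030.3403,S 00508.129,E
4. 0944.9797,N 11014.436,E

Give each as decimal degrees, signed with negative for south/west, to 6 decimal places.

Point 1:
  Latitude: split at 2 digits → 65° and 31.983′; 65 + 31.983/60 = 65.5330500
  S ⇒ negate
  Longitude: degrees = first 3 digits = 178, minutes = 48.01735; 178 + 48.01735/60 = 178.8002892
  W → negative
Point 2:
  Latitude: split at 2 digits → 00° and 30.322′; 0 + 30.322/60 = 0.5053667
  S ⇒ negate
  λ: degrees = first 3 digits = 152, minutes = 8.271; 152 + 8.271/60 = 152.1378500
  hemisphere W, so the sign is −
Point 3:
  Latitude: split at 2 digits → 30° and 30.3403′; 30 + 30.3403/60 = 30.5056717
  hemisphere S, so the sign is −
  λ: degrees = first 3 digits = 5, minutes = 8.129; 5 + 8.129/60 = 5.1354833
  E → positive
Point 4:
  Lat: split at 2 digits → 09° and 44.9797′; 9 + 44.9797/60 = 9.7496617
  N → positive
  Lon: split at 3 digits → 110° and 14.436′; 110 + 14.436/60 = 110.2406000
  E ⇒ keep positive

1. -65.533050, -178.800289
2. -0.505367, -152.137850
3. -30.505672, 5.135483
4. 9.749662, 110.240600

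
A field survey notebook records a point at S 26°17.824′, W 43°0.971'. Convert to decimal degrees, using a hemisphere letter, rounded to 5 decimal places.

26.29707° S, 43.01618° W

Lat: 26 + 17.824/60 = 26.297067
Lon: 0.971′ = 0.016183°; total 43.016183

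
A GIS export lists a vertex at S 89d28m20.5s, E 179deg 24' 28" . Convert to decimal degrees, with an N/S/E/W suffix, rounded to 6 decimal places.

89.472361° S, 179.407778° E

Lat: 89 + 28/60 + 20.5/3600 = 89.4723611
Longitude: 24′ + 28″ = 24.46667′; 179 + 24.46667/60 = 179.4077778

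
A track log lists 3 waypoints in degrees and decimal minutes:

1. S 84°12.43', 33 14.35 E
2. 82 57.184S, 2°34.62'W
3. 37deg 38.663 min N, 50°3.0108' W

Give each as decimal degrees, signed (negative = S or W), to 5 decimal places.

1. -84.20717, 33.23917
2. -82.95307, -2.57700
3. 37.64438, -50.05018

Point 1:
  Latitude: 12.43′ = 0.207167°; total 84.207167
  hemisphere S, so the sign is −
  λ: 14.35′ = 0.239167°; total 33.239167
  E ⇒ keep positive
Point 2:
  Lat: 82 + 57.184/60 = 82.953067
  S → negative
  Longitude: 34.62′ = 0.577000°; total 2.577000
  W → negative
Point 3:
  Lat: 38.663′ = 0.644383°; total 37.644383
  N → positive
  λ: 3.0108′ = 0.050180°; total 50.050180
  W → negative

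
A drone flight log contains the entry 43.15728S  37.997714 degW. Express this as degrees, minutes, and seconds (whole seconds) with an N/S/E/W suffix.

Latitude: 0.157280° → 9.43680′; 0.43680 × 60 = 26.21″
λ: 0.997714 × 60 = 59.86284′ → 59′, remainder × 60 = 51.77″

43°09′26″ S, 37°59′52″ W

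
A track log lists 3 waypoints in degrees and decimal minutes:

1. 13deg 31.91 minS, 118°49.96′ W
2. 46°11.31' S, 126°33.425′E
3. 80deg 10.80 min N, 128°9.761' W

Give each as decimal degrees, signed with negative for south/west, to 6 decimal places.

1. -13.531833, -118.832667
2. -46.188500, 126.557083
3. 80.180000, -128.162683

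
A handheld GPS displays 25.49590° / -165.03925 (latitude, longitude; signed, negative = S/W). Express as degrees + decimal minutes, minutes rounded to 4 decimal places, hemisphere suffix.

25° 29.7540′ N, 165° 2.3550′ W

Latitude: minutes = (25.495900 − 25) × 60 = 29.754000
Longitude is negative → W; |value| = 165.039250
Longitude: 165° + 0.039250 × 60 = 165° 2.355000′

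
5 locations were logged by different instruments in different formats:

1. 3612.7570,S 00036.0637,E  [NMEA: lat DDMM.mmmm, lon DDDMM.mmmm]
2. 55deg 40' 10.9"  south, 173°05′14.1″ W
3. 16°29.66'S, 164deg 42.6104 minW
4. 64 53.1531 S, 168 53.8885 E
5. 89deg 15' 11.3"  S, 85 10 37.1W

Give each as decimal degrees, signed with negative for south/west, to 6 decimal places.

Point 1:
  φ: degrees = first 2 digits = 36, minutes = 12.757; 36 + 12.757/60 = 36.2126167
  S ⇒ negate
  Lon: degrees = first 3 digits = 0, minutes = 36.0637; 0 + 36.0637/60 = 0.6010617
  E → positive
Point 2:
  Latitude: 55° + 40/60 + 10.9/3600 = 55 + 0.666667 + 0.003028 = 55.6696944
  S ⇒ negate
  Longitude: 173° + 5/60 + 14.1/3600 = 173 + 0.083333 + 0.003917 = 173.0872500
  W ⇒ negate
Point 3:
  φ: 29.66′ = 0.494333°; total 16.4943333
  S ⇒ negate
  λ: 164 + 42.6104/60 = 164.7101733
  W → negative
Point 4:
  Lat: 53.1531′ = 0.885885°; total 64.8858850
  S ⇒ negate
  Longitude: 168 + 53.8885/60 = 168.8981417
  E → positive
Point 5:
  Latitude: 89 + 15/60 + 11.3/3600 = 89.2531389
  hemisphere S, so the sign is −
  Lon: 85 + 10/60 + 37.1/3600 = 85.1769722
  hemisphere W, so the sign is −

1. -36.212617, 0.601062
2. -55.669694, -173.087250
3. -16.494333, -164.710173
4. -64.885885, 168.898142
5. -89.253139, -85.176972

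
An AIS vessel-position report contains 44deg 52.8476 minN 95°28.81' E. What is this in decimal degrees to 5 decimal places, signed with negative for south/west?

φ: 52.8476′ = 0.880793°; total 44.880793
N ⇒ keep positive
Lon: 95 + 28.81/60 = 95.480167
E ⇒ keep positive

44.88079, 95.48017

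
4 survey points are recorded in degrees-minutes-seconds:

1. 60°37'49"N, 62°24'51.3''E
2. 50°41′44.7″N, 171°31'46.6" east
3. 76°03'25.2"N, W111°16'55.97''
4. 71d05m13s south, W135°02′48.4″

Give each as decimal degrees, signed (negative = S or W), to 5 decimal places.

Point 1:
  Lat: 60 + 37/60 + 49/3600 = 60.630278
  N → positive
  Lon: 62 + 24/60 + 51.3/3600 = 62.414250
  E ⇒ keep positive
Point 2:
  Latitude: 50° + 41/60 + 44.7/3600 = 50 + 0.683333 + 0.012417 = 50.695750
  N → positive
  λ: 171 + 31/60 + 46.6/3600 = 171.529611
  E ⇒ keep positive
Point 3:
  Latitude: 3′ + 25.2″ = 3.42000′; 76 + 3.42000/60 = 76.057000
  N ⇒ keep positive
  Lon: 16′ + 55.97″ = 16.93283′; 111 + 16.93283/60 = 111.282214
  hemisphere W, so the sign is −
Point 4:
  Latitude: 71 + 5/60 + 13/3600 = 71.086944
  hemisphere S, so the sign is −
  Lon: 135° + 2/60 + 48.4/3600 = 135 + 0.033333 + 0.013444 = 135.046778
  W ⇒ negate

1. 60.63028, 62.41425
2. 50.69575, 171.52961
3. 76.05700, -111.28221
4. -71.08694, -135.04678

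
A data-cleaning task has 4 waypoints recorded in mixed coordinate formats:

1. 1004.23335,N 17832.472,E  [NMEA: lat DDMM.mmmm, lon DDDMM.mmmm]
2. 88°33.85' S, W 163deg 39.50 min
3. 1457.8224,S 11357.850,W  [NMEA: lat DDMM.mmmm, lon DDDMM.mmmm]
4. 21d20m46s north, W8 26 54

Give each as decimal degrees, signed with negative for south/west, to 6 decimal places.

1. 10.070556, 178.541200
2. -88.564167, -163.658333
3. -14.963707, -113.964167
4. 21.346111, -8.448333

Point 1:
  Lat: degrees = first 2 digits = 10, minutes = 4.23335; 10 + 4.23335/60 = 10.0705558
  N → positive
  λ: degrees = first 3 digits = 178, minutes = 32.472; 178 + 32.472/60 = 178.5412000
  E ⇒ keep positive
Point 2:
  Lat: 33.85′ = 0.564167°; total 88.5641667
  hemisphere S, so the sign is −
  Lon: 163 + 39.5/60 = 163.6583333
  W ⇒ negate
Point 3:
  Latitude: degrees = first 2 digits = 14, minutes = 57.8224; 14 + 57.8224/60 = 14.9637067
  hemisphere S, so the sign is −
  Lon: split at 3 digits → 113° and 57.85′; 113 + 57.85/60 = 113.9641667
  W → negative
Point 4:
  Latitude: 20′ + 46″ = 20.76667′; 21 + 20.76667/60 = 21.3461111
  N → positive
  λ: 8 + 26/60 + 54/3600 = 8.4483333
  hemisphere W, so the sign is −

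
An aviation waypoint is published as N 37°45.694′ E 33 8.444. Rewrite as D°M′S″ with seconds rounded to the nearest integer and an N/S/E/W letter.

37°45′42″ N, 33°08′27″ E

Lat: 45.69400′ → 45′ and 0.69400 × 60 = 41.64″
Longitude: fractional minutes 0.44400 × 60 = 26.64″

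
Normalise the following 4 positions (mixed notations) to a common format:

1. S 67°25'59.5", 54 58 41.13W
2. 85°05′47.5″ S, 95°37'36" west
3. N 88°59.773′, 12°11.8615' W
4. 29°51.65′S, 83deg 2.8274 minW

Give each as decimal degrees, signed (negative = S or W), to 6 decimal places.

Point 1:
  φ: 67 + 25/60 + 59.5/3600 = 67.4331944
  hemisphere S, so the sign is −
  Lon: 58′ + 41.13″ = 58.68550′; 54 + 58.68550/60 = 54.9780917
  hemisphere W, so the sign is −
Point 2:
  Latitude: 85° + 5/60 + 47.5/3600 = 85 + 0.083333 + 0.013194 = 85.0965278
  hemisphere S, so the sign is −
  Longitude: 95 + 37/60 + 36/3600 = 95.6266667
  W → negative
Point 3:
  Lat: 88 + 59.773/60 = 88.9962167
  N → positive
  Lon: 12 + 11.8615/60 = 12.1976917
  W → negative
Point 4:
  Lat: 29 + 51.65/60 = 29.8608333
  hemisphere S, so the sign is −
  λ: 2.8274′ = 0.047123°; total 83.0471233
  hemisphere W, so the sign is −

1. -67.433194, -54.978092
2. -85.096528, -95.626667
3. 88.996217, -12.197692
4. -29.860833, -83.047123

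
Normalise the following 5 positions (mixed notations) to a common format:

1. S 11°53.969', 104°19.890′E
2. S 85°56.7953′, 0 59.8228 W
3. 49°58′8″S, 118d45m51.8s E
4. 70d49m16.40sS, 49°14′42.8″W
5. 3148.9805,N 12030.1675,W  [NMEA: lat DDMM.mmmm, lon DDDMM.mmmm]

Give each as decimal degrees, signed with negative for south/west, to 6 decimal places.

1. -11.899483, 104.331500
2. -85.946588, -0.997047
3. -49.968889, 118.764389
4. -70.821222, -49.245222
5. 31.816342, -120.502792

Point 1:
  φ: 11 + 53.969/60 = 11.8994833
  hemisphere S, so the sign is −
  Longitude: 104 + 19.89/60 = 104.3315000
  E ⇒ keep positive
Point 2:
  φ: 56.7953′ = 0.946588°; total 85.9465883
  S ⇒ negate
  Lon: 59.8228′ = 0.997047°; total 0.9970467
  W ⇒ negate
Point 3:
  φ: 49° + 58/60 + 8/3600 = 49 + 0.966667 + 0.002222 = 49.9688889
  hemisphere S, so the sign is −
  λ: 118° + 45/60 + 51.8/3600 = 118 + 0.750000 + 0.014389 = 118.7643889
  E → positive
Point 4:
  Latitude: 70° + 49/60 + 16.4/3600 = 70 + 0.816667 + 0.004556 = 70.8212222
  S ⇒ negate
  Lon: 49° + 14/60 + 42.8/3600 = 49 + 0.233333 + 0.011889 = 49.2452222
  W → negative
Point 5:
  φ: degrees = first 2 digits = 31, minutes = 48.9805; 31 + 48.9805/60 = 31.8163417
  N → positive
  λ: degrees = first 3 digits = 120, minutes = 30.1675; 120 + 30.1675/60 = 120.5027917
  W → negative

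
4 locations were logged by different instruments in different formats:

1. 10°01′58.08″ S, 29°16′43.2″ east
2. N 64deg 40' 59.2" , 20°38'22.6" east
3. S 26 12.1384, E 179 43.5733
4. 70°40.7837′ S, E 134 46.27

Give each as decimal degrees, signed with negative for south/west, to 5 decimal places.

Point 1:
  φ: 10° + 1/60 + 58.08/3600 = 10 + 0.016667 + 0.016133 = 10.032800
  S ⇒ negate
  Longitude: 29° + 16/60 + 43.2/3600 = 29 + 0.266667 + 0.012000 = 29.278667
  E ⇒ keep positive
Point 2:
  Lat: 64° + 40/60 + 59.2/3600 = 64 + 0.666667 + 0.016444 = 64.683111
  N → positive
  Lon: 20° + 38/60 + 22.6/3600 = 20 + 0.633333 + 0.006278 = 20.639611
  E ⇒ keep positive
Point 3:
  Latitude: 26 + 12.1384/60 = 26.202307
  S ⇒ negate
  Lon: 179 + 43.5733/60 = 179.726222
  E ⇒ keep positive
Point 4:
  Lat: 70 + 40.7837/60 = 70.679728
  S → negative
  Lon: 134 + 46.27/60 = 134.771167
  E ⇒ keep positive

1. -10.03280, 29.27867
2. 64.68311, 20.63961
3. -26.20231, 179.72622
4. -70.67973, 134.77117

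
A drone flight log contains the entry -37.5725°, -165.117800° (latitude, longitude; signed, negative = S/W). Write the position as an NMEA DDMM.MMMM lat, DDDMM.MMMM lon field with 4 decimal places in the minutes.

Latitude is negative → S; |value| = 37.572500
Lat: fractional part 0.572500 → 34.350000 minutes
Longitude is negative → W; |value| = 165.117800
Lon: fractional part 0.117800 → 7.068000 minutes

3734.3500,S / 16507.0680,W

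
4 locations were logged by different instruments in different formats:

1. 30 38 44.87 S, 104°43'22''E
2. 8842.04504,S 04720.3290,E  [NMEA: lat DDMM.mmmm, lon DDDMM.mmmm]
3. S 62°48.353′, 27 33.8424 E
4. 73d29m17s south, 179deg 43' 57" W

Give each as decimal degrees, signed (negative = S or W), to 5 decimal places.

1. -30.64580, 104.72278
2. -88.70075, 47.33882
3. -62.80588, 27.56404
4. -73.48806, -179.73250

Point 1:
  Latitude: 30° + 38/60 + 44.87/3600 = 30 + 0.633333 + 0.012464 = 30.645797
  S → negative
  λ: 43′ + 22″ = 43.36667′; 104 + 43.36667/60 = 104.722778
  E → positive
Point 2:
  Latitude: degrees = first 2 digits = 88, minutes = 42.04504; 88 + 42.04504/60 = 88.700751
  hemisphere S, so the sign is −
  Lon: split at 3 digits → 047° and 20.329′; 47 + 20.329/60 = 47.338817
  E → positive
Point 3:
  Latitude: 48.353′ = 0.805883°; total 62.805883
  S → negative
  Longitude: 33.8424′ = 0.564040°; total 27.564040
  E ⇒ keep positive
Point 4:
  Latitude: 73° + 29/60 + 17/3600 = 73 + 0.483333 + 0.004722 = 73.488056
  S ⇒ negate
  λ: 179° + 43/60 + 57/3600 = 179 + 0.716667 + 0.015833 = 179.732500
  W ⇒ negate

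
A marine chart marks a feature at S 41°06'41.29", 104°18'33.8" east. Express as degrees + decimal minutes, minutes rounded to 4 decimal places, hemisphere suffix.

Lat: 6 + 41.29/60 = 6.688167′
λ: seconds/60 = 0.56333; minutes = 18 + 0.56333 = 18.563333

41° 6.6882′ S, 104° 18.5633′ E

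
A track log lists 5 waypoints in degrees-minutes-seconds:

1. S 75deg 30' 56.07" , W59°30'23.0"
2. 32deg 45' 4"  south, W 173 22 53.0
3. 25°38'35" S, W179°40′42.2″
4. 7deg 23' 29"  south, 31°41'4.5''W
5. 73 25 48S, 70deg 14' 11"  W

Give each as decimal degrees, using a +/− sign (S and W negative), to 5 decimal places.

1. -75.51558, -59.50639
2. -32.75111, -173.38139
3. -25.64306, -179.67839
4. -7.39139, -31.68458
5. -73.43000, -70.23639

Point 1:
  Latitude: 75 + 30/60 + 56.07/3600 = 75.515575
  S ⇒ negate
  Longitude: 30′ + 23″ = 30.38333′; 59 + 30.38333/60 = 59.506389
  W ⇒ negate
Point 2:
  Lat: 32 + 45/60 + 4/3600 = 32.751111
  hemisphere S, so the sign is −
  λ: 22′ + 53″ = 22.88333′; 173 + 22.88333/60 = 173.381389
  W → negative
Point 3:
  Latitude: 38′ + 35″ = 38.58333′; 25 + 38.58333/60 = 25.643056
  S ⇒ negate
  λ: 179° + 40/60 + 42.2/3600 = 179 + 0.666667 + 0.011722 = 179.678389
  hemisphere W, so the sign is −
Point 4:
  Lat: 7° + 23/60 + 29/3600 = 7 + 0.383333 + 0.008056 = 7.391389
  S → negative
  Longitude: 31° + 41/60 + 4.5/3600 = 31 + 0.683333 + 0.001250 = 31.684583
  hemisphere W, so the sign is −
Point 5:
  Lat: 73° + 25/60 + 48/3600 = 73 + 0.416667 + 0.013333 = 73.430000
  S ⇒ negate
  Lon: 70 + 14/60 + 11/3600 = 70.236389
  hemisphere W, so the sign is −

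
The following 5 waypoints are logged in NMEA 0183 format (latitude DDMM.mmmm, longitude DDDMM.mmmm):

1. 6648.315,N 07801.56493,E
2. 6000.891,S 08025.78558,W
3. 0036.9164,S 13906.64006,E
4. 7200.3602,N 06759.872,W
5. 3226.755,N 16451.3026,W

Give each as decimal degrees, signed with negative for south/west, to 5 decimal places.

1. 66.80525, 78.02608
2. -60.01485, -80.42976
3. -0.61527, 139.11067
4. 72.00600, -67.99787
5. 32.44592, -164.85504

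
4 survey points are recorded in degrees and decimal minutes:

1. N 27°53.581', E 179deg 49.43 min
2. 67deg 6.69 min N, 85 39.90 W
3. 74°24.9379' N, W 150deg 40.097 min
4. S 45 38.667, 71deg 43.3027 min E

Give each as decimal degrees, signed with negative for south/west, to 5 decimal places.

Point 1:
  Latitude: 27 + 53.581/60 = 27.893017
  N ⇒ keep positive
  Longitude: 179 + 49.43/60 = 179.823833
  E → positive
Point 2:
  φ: 6.69′ = 0.111500°; total 67.111500
  N → positive
  λ: 85 + 39.9/60 = 85.665000
  hemisphere W, so the sign is −
Point 3:
  Latitude: 74 + 24.9379/60 = 74.415632
  N ⇒ keep positive
  Longitude: 150 + 40.097/60 = 150.668283
  hemisphere W, so the sign is −
Point 4:
  Latitude: 45 + 38.667/60 = 45.644450
  S → negative
  Lon: 43.3027′ = 0.721712°; total 71.721712
  E ⇒ keep positive

1. 27.89302, 179.82383
2. 67.11150, -85.66500
3. 74.41563, -150.66828
4. -45.64445, 71.72171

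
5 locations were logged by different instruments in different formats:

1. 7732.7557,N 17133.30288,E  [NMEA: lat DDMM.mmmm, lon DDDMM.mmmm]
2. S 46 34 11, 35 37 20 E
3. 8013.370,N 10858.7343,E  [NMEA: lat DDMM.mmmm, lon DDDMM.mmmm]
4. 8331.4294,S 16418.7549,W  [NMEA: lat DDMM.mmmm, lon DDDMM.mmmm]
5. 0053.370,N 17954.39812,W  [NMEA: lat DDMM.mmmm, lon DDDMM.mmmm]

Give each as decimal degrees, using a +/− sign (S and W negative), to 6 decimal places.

1. 77.545928, 171.555048
2. -46.569722, 35.622222
3. 80.222833, 108.978905
4. -83.523823, -164.312582
5. 0.889500, -179.906635

Point 1:
  φ: degrees = first 2 digits = 77, minutes = 32.7557; 77 + 32.7557/60 = 77.5459283
  N ⇒ keep positive
  λ: degrees = first 3 digits = 171, minutes = 33.30288; 171 + 33.30288/60 = 171.5550480
  E ⇒ keep positive
Point 2:
  φ: 46 + 34/60 + 11/3600 = 46.5697222
  S → negative
  λ: 35° + 37/60 + 20/3600 = 35 + 0.616667 + 0.005556 = 35.6222222
  E ⇒ keep positive
Point 3:
  φ: degrees = first 2 digits = 80, minutes = 13.37; 80 + 13.37/60 = 80.2228333
  N → positive
  Longitude: degrees = first 3 digits = 108, minutes = 58.7343; 108 + 58.7343/60 = 108.9789050
  E ⇒ keep positive
Point 4:
  Latitude: split at 2 digits → 83° and 31.4294′; 83 + 31.4294/60 = 83.5238233
  S ⇒ negate
  Longitude: degrees = first 3 digits = 164, minutes = 18.7549; 164 + 18.7549/60 = 164.3125817
  hemisphere W, so the sign is −
Point 5:
  Lat: degrees = first 2 digits = 0, minutes = 53.37; 0 + 53.37/60 = 0.8895000
  N ⇒ keep positive
  Lon: split at 3 digits → 179° and 54.39812′; 179 + 54.39812/60 = 179.9066353
  hemisphere W, so the sign is −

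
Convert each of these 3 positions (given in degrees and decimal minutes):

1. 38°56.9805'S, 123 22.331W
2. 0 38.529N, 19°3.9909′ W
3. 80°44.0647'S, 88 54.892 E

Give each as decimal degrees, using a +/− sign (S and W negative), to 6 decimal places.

1. -38.949675, -123.372183
2. 0.642150, -19.066515
3. -80.734412, 88.914867

Point 1:
  Latitude: 56.9805′ = 0.949675°; total 38.9496750
  S ⇒ negate
  λ: 22.331′ = 0.372183°; total 123.3721833
  hemisphere W, so the sign is −
Point 2:
  φ: 38.529′ = 0.642150°; total 0.6421500
  N ⇒ keep positive
  λ: 19 + 3.9909/60 = 19.0665150
  hemisphere W, so the sign is −
Point 3:
  Latitude: 44.0647′ = 0.734412°; total 80.7344117
  S ⇒ negate
  Lon: 88 + 54.892/60 = 88.9148667
  E → positive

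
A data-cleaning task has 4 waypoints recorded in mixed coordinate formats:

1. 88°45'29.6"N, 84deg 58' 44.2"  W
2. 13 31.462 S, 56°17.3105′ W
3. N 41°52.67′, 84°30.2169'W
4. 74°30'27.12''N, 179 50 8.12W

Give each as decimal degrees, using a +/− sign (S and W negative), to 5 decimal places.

1. 88.75822, -84.97894
2. -13.52437, -56.28851
3. 41.87783, -84.50362
4. 74.50753, -179.83559

Point 1:
  Latitude: 88 + 45/60 + 29.6/3600 = 88.758222
  N ⇒ keep positive
  Lon: 84 + 58/60 + 44.2/3600 = 84.978944
  W → negative
Point 2:
  φ: 31.462′ = 0.524367°; total 13.524367
  S → negative
  Longitude: 56 + 17.3105/60 = 56.288508
  W → negative
Point 3:
  φ: 41 + 52.67/60 = 41.877833
  N ⇒ keep positive
  Longitude: 30.2169′ = 0.503615°; total 84.503615
  W ⇒ negate
Point 4:
  Lat: 74° + 30/60 + 27.12/3600 = 74 + 0.500000 + 0.007533 = 74.507533
  N → positive
  Longitude: 179° + 50/60 + 8.12/3600 = 179 + 0.833333 + 0.002256 = 179.835589
  W → negative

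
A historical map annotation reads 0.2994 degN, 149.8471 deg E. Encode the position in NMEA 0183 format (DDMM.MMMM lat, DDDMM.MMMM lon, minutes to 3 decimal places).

0017.964,N / 14950.826,E

Latitude: fractional part 0.299400 → 17.96400 minutes
Lon: fractional part 0.847100 → 50.82600 minutes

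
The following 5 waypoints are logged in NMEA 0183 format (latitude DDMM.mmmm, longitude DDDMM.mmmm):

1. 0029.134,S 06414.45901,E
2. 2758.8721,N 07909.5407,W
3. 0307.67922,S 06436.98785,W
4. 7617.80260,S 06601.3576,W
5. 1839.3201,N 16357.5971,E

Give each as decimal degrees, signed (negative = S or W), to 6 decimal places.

Point 1:
  Lat: split at 2 digits → 00° and 29.134′; 0 + 29.134/60 = 0.4855667
  S ⇒ negate
  λ: degrees = first 3 digits = 64, minutes = 14.45901; 64 + 14.45901/60 = 64.2409835
  E → positive
Point 2:
  Latitude: split at 2 digits → 27° and 58.8721′; 27 + 58.8721/60 = 27.9812017
  N ⇒ keep positive
  Lon: split at 3 digits → 079° and 9.5407′; 79 + 9.5407/60 = 79.1590117
  W ⇒ negate
Point 3:
  φ: degrees = first 2 digits = 3, minutes = 7.67922; 3 + 7.67922/60 = 3.1279870
  S → negative
  Longitude: degrees = first 3 digits = 64, minutes = 36.98785; 64 + 36.98785/60 = 64.6164642
  W ⇒ negate
Point 4:
  Lat: degrees = first 2 digits = 76, minutes = 17.8026; 76 + 17.8026/60 = 76.2967100
  hemisphere S, so the sign is −
  λ: split at 3 digits → 066° and 1.3576′; 66 + 1.3576/60 = 66.0226267
  W → negative
Point 5:
  Lat: split at 2 digits → 18° and 39.3201′; 18 + 39.3201/60 = 18.6553350
  N ⇒ keep positive
  λ: degrees = first 3 digits = 163, minutes = 57.5971; 163 + 57.5971/60 = 163.9599517
  E → positive

1. -0.485567, 64.240984
2. 27.981202, -79.159012
3. -3.127987, -64.616464
4. -76.296710, -66.022627
5. 18.655335, 163.959952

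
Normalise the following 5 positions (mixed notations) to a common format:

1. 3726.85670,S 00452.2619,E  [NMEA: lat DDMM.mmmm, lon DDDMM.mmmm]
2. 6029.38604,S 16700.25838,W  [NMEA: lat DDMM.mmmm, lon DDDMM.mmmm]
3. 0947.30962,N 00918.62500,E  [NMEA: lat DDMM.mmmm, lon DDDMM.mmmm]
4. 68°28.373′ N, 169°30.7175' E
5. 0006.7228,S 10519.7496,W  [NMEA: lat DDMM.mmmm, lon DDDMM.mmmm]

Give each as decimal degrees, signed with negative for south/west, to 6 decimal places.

Point 1:
  φ: degrees = first 2 digits = 37, minutes = 26.8567; 37 + 26.8567/60 = 37.4476117
  S → negative
  Longitude: split at 3 digits → 004° and 52.2619′; 4 + 52.2619/60 = 4.8710317
  E → positive
Point 2:
  Lat: degrees = first 2 digits = 60, minutes = 29.38604; 60 + 29.38604/60 = 60.4897673
  S → negative
  λ: degrees = first 3 digits = 167, minutes = 0.25838; 167 + 0.25838/60 = 167.0043063
  W → negative
Point 3:
  Latitude: split at 2 digits → 09° and 47.30962′; 9 + 47.30962/60 = 9.7884937
  N ⇒ keep positive
  Longitude: split at 3 digits → 009° and 18.625′; 9 + 18.625/60 = 9.3104167
  E ⇒ keep positive
Point 4:
  φ: 68 + 28.373/60 = 68.4728833
  N ⇒ keep positive
  Lon: 30.7175′ = 0.511958°; total 169.5119583
  E ⇒ keep positive
Point 5:
  Latitude: split at 2 digits → 00° and 6.7228′; 0 + 6.7228/60 = 0.1120467
  S ⇒ negate
  λ: split at 3 digits → 105° and 19.7496′; 105 + 19.7496/60 = 105.3291600
  hemisphere W, so the sign is −

1. -37.447612, 4.871032
2. -60.489767, -167.004306
3. 9.788494, 9.310417
4. 68.472883, 169.511958
5. -0.112047, -105.329160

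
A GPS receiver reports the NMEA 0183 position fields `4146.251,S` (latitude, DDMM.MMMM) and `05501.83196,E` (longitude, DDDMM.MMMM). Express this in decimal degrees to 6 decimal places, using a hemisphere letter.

41.770850° S, 55.030533° E

Lat: degrees = first 2 digits = 41, minutes = 46.251; 41 + 46.251/60 = 41.7708500
Lon: degrees = first 3 digits = 55, minutes = 1.83196; 55 + 1.83196/60 = 55.0305327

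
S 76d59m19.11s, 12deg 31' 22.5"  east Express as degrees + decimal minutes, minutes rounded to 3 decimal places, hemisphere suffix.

φ: 59 + 19.11/60 = 59.31850′
Lon: seconds/60 = 0.37500; minutes = 31 + 0.37500 = 31.37500

76° 59.319′ S, 12° 31.375′ E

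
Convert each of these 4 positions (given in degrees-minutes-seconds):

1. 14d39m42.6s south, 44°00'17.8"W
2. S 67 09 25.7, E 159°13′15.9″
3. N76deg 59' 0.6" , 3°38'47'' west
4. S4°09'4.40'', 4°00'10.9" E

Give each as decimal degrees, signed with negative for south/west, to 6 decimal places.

Point 1:
  Latitude: 39′ + 42.6″ = 39.71000′; 14 + 39.71000/60 = 14.6618333
  S → negative
  Lon: 0′ + 17.8″ = 0.29667′; 44 + 0.29667/60 = 44.0049444
  W → negative
Point 2:
  Latitude: 67 + 9/60 + 25.7/3600 = 67.1571389
  S → negative
  Lon: 159° + 13/60 + 15.9/3600 = 159 + 0.216667 + 0.004417 = 159.2210833
  E ⇒ keep positive
Point 3:
  φ: 76° + 59/60 + 0.6/3600 = 76 + 0.983333 + 0.000167 = 76.9835000
  N ⇒ keep positive
  Lon: 38′ + 47″ = 38.78333′; 3 + 38.78333/60 = 3.6463889
  hemisphere W, so the sign is −
Point 4:
  φ: 9′ + 4.4″ = 9.07333′; 4 + 9.07333/60 = 4.1512222
  S → negative
  Longitude: 0′ + 10.9″ = 0.18167′; 4 + 0.18167/60 = 4.0030278
  E → positive

1. -14.661833, -44.004944
2. -67.157139, 159.221083
3. 76.983500, -3.646389
4. -4.151222, 4.003028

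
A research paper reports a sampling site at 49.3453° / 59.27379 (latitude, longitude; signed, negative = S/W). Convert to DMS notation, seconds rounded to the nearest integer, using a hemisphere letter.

Latitude: whole degrees 49; 20.71800′ → 20′ and 43.08″
λ: 0.273790° → 16.42740′; 0.42740 × 60 = 25.64″

49°20′43″ N, 59°16′26″ E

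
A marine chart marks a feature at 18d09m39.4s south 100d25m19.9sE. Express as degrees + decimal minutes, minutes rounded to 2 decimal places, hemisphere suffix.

Latitude: seconds/60 = 0.65667; minutes = 9 + 0.65667 = 9.6567
Longitude: 25 + 19.9/60 = 25.3317′

18° 9.66′ S, 100° 25.33′ E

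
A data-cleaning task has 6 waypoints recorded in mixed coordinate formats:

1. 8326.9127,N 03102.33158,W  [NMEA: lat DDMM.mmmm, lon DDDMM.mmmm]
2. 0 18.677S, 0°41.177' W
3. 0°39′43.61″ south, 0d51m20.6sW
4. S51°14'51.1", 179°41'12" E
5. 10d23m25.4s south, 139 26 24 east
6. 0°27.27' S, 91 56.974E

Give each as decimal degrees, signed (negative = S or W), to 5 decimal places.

1. 83.44855, -31.03886
2. -0.31128, -0.68628
3. -0.66211, -0.85572
4. -51.24753, 179.68667
5. -10.39039, 139.44000
6. -0.45450, 91.94957

Point 1:
  φ: degrees = first 2 digits = 83, minutes = 26.9127; 83 + 26.9127/60 = 83.448545
  N ⇒ keep positive
  λ: split at 3 digits → 031° and 2.33158′; 31 + 2.33158/60 = 31.038860
  W ⇒ negate
Point 2:
  φ: 0 + 18.677/60 = 0.311283
  hemisphere S, so the sign is −
  λ: 41.177′ = 0.686283°; total 0.686283
  W → negative
Point 3:
  φ: 39′ + 43.61″ = 39.72683′; 0 + 39.72683/60 = 0.662114
  hemisphere S, so the sign is −
  Longitude: 0 + 51/60 + 20.6/3600 = 0.855722
  W ⇒ negate
Point 4:
  Lat: 14′ + 51.1″ = 14.85167′; 51 + 14.85167/60 = 51.247528
  S → negative
  λ: 179° + 41/60 + 12/3600 = 179 + 0.683333 + 0.003333 = 179.686667
  E ⇒ keep positive
Point 5:
  Latitude: 10° + 23/60 + 25.4/3600 = 10 + 0.383333 + 0.007056 = 10.390389
  S ⇒ negate
  Lon: 139 + 26/60 + 24/3600 = 139.440000
  E → positive
Point 6:
  Lat: 0 + 27.27/60 = 0.454500
  S ⇒ negate
  Longitude: 91 + 56.974/60 = 91.949567
  E → positive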